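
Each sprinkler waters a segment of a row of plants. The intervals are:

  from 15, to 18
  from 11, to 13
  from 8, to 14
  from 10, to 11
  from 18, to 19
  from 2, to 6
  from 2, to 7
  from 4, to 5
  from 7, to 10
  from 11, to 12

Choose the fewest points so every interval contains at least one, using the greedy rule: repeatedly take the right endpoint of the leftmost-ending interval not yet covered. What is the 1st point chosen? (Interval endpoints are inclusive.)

5

Sorted: [4,5] [2,6] [2,7] [7,10] [10,11] [11,12] [11,13] [8,14] [15,18] [18,19]
{[4,5],[2,6],[2,7]} hit by 5; {[7,10],[10,11]} hit by 10; {[11,12],[11,13],[8,14]} hit by 12; {[15,18],[18,19]} hit by 18.
Points: 5, 10, 12, 18 (4 total).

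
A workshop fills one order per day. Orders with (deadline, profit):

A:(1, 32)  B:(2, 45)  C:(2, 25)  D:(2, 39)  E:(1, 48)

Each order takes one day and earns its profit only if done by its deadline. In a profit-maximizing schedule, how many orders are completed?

Take jobs in profit order; each goes to the latest open slot no later than its deadline.
By profit: E(d1,48), B(d2,45), D(d2,39), A(d1,32), C(d2,25)
E→slot 1; B→slot 2; D skipped; A skipped; C skipped.
2 of 5 scheduled.

2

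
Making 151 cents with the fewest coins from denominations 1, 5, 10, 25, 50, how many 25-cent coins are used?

0

151 − 3×50→1 − 1×1→0
Count of 25: 0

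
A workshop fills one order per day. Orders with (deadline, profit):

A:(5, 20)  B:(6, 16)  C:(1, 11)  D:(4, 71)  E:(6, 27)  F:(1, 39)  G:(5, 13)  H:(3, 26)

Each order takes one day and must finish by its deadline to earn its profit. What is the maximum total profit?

199

By profit: D(d4,71), F(d1,39), E(d6,27), H(d3,26), A(d5,20), B(d6,16), G(d5,13), C(d1,11)
D→slot 4; F→slot 1; E→slot 6; H→slot 3; A→slot 5; B→slot 2; G skipped; C skipped.
Profit = 39 + 16 + 26 + 71 + 20 + 27 = 199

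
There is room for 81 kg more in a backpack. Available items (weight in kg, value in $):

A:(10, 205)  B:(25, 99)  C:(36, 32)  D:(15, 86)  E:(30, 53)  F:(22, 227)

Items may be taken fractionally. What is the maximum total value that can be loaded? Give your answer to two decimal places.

632.90

Sort by value per unit weight and fill in that order.
Order: A (205/10=20.50) > F (227/22=10.32) > D (86/15=5.73) > B (99/25=3.96) > E (53/30=1.77) > C (32/36=0.89)
Fill: take A (10 @ 205) → take F (22 @ 227) → take D (15 @ 86) → take B (25 @ 99) → take 9/30 of E → 15.90; 81/81 used.
Total value = 632.90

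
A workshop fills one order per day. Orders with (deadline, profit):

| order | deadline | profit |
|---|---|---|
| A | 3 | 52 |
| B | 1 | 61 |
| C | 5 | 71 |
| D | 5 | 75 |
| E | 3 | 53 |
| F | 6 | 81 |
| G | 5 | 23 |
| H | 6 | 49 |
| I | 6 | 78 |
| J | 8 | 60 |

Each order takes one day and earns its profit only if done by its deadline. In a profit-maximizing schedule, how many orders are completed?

7

Sort by profit descending; place each in the latest free slot ≤ its deadline.
Profit order: F=81 I=78 D=75 C=71 B=61 J=60 E=53 A=52 H=49 G=23
Assign: F→slot 6, I→slot 5, D→slot 4, C→slot 3, B→slot 1, J→slot 8, E→slot 2, A skipped, H skipped, G skipped.
Slots: [1:B] [2:E] [3:C] [4:D] [5:I] [6:F] [8:J]
7 of 10 scheduled.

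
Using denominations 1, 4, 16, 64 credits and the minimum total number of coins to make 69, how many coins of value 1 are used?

Greedy: take as many of the largest coin as possible, then repeat with the remainder.
69 − 1×64→5 − 1×4→1 − 1×1→0
Count of 1: 1

1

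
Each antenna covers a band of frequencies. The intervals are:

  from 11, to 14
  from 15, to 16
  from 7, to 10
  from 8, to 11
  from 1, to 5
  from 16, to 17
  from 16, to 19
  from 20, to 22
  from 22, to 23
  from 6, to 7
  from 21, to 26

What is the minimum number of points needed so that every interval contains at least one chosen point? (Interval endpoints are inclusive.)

Sort by right endpoint; whenever an interval is uncovered, place a point at its right end.
Sorted: [1,5] [6,7] [7,10] [8,11] [11,14] [15,16] [16,17] [16,19] [20,22] [22,23] [21,26]
{[1,5]} hit by 5; {[6,7],[7,10]} hit by 7; {[8,11],[11,14]} hit by 11; {[15,16],[16,17],[16,19]} hit by 16; {[20,22],[22,23],[21,26]} hit by 22.
Points: 5, 7, 11, 16, 22 (5 total).

5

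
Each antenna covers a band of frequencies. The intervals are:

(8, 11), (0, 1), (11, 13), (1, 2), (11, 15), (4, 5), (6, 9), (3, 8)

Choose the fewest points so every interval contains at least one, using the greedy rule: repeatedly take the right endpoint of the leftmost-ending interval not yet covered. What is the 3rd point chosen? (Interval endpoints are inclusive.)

Sorted: [0,1] [1,2] [4,5] [3,8] [6,9] [8,11] [11,13] [11,15]
{[0,1],[1,2]} hit by 1; {[4,5],[3,8]} hit by 5; {[6,9],[8,11]} hit by 9; {[11,13],[11,15]} hit by 13.
Points: 1, 5, 9, 13 (4 total).

9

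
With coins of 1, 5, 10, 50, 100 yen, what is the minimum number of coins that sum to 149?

10

Greedy: take as many of the largest coin as possible, then repeat with the remainder.
149 = 1×100 + 4×10 + 1×5 + 4×1
Total coins = 1 + 4 + 1 + 4 = 10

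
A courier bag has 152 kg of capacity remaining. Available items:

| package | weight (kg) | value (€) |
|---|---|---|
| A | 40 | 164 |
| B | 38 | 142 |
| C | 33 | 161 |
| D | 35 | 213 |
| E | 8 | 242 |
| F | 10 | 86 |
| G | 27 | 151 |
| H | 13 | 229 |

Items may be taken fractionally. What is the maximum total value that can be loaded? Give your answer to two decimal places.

Greedy by value/weight ratio, highest first.
Order: E (242/8=30.25) > H (229/13=17.62) > F (86/10=8.60) > D (213/35=6.09) > G (151/27=5.59) > C (161/33=4.88) > A (164/40=4.10) > B (142/38=3.74)
Fill: take E (8 @ 242) → take H (13 @ 229) → take F (10 @ 86) → take D (35 @ 213) → take G (27 @ 151) → take C (33 @ 161) → take 26/40 of A → 106.60; 152/152 used.
Total value = 1188.60

1188.60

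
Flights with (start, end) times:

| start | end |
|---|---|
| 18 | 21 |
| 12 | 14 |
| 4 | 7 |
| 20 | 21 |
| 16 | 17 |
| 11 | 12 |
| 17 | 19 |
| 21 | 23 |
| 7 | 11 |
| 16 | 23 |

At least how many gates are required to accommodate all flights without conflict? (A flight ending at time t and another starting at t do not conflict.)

Events (time:±→running): 4:+→1 7:-→0 7:+→1 11:-→0 11:+→1 12:-→0 12:+→1 14:-→0 16:+→1 16:+→2 17:-→1 17:+→2 18:+→3 … peak 3.

3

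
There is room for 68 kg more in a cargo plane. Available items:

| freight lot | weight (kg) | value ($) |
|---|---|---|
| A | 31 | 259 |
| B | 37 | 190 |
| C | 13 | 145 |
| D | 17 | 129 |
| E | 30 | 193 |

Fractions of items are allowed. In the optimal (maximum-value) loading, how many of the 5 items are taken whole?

Sort by value per unit weight and fill in that order.
Order: C (145/13=11.15) > A (259/31=8.35) > D (129/17=7.59) > E (193/30=6.43) > B (190/37=5.14)
Fill: take C (13 @ 145) → take A (31 @ 259) → take D (17 @ 129) → take 7/30 of E → 45.03; 68/68 used.
3 item(s) taken whole; one partial (take 7/30 of E).

3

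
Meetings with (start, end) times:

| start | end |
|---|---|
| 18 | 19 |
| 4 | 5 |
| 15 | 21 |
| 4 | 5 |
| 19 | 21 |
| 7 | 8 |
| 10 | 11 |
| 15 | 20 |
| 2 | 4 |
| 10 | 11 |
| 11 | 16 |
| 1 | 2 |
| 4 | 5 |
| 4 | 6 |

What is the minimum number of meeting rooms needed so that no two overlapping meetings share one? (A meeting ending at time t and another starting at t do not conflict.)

Count concurrent intervals with a sweep; the peak is the room count.
Events (time:±→running): 1:+→1 2:-→0 2:+→1 4:-→0 4:+→1 4:+→2 4:+→3 4:+→4 … peak 4.

4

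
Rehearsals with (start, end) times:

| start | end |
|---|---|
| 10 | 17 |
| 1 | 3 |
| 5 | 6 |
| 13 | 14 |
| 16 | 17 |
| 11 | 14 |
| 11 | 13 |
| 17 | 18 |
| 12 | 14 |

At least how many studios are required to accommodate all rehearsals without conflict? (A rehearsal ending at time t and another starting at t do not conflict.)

The answer is the maximum number of intervals overlapping at any instant.
starts: [1, 5, 10, 11, 11, 12, 13, 16, 17]
ends:   [3, 6, 13, 14, 14, 14, 17, 17, 18]
s1→1 e3→0 s5→1 e6→0 s10→1 s11→2 s11→3 s12→4  — peak 4.

4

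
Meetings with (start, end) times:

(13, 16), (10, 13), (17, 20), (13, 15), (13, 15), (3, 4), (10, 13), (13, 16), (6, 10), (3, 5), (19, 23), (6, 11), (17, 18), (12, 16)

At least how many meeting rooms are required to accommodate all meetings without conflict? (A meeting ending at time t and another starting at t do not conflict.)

5

Count concurrent intervals with a sweep; the peak is the room count.
starts: [3, 3, 6, 6, 10, 10, 12, 13, 13, 13, 13, 17, 17, 19]
ends:   [4, 5, 10, 11, 13, 13, 15, 15, 16, 16, 16, 18, 20, 23]
s3→1 s3→2 e4→1 e5→0 s6→1 s6→2 e10→1 s10→2 s10→3 e11→2 s12→3 e13→2 e13→1 s13→2 s13→3 s13→4 s13→5  — peak 5.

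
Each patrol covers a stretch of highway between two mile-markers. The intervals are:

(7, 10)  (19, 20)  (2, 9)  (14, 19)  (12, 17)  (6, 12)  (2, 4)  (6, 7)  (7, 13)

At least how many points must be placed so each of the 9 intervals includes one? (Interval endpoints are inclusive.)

Process intervals by earliest right end; each time one isn't hit yet, stab at its right endpoint.
Sorted: [2,4] [6,7] [2,9] [7,10] [6,12] [7,13] [12,17] [14,19] [19,20]
{[2,4]} hit by 4; {[6,7],[2,9],[7,10],[6,12],[7,13]} hit by 7; {[12,17],[14,19]} hit by 17; {[19,20]} hit by 20.
Points: 4, 7, 17, 20 (4 total).

4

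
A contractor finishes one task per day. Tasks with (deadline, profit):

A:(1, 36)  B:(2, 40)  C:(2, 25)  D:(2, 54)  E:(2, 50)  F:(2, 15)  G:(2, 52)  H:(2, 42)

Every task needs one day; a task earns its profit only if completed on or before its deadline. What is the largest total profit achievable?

Profit order: D=54 G=52 E=50 H=42 B=40 A=36 C=25 F=15
Assign: D→slot 2, G→slot 1, E skipped, H skipped, B skipped, A skipped, C skipped, F skipped.
Slots: [1:G] [2:D]
Profit = 52 + 54 = 106

106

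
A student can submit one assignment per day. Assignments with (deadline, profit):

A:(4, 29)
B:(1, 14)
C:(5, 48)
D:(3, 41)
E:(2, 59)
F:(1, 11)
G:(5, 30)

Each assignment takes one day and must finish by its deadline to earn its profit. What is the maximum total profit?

207

Take jobs in profit order; each goes to the latest open slot no later than its deadline.
Profit order: E=59 C=48 D=41 G=30 A=29 B=14 F=11
Assign: E→slot 2, C→slot 5, D→slot 3, G→slot 4, A→slot 1, B skipped, F skipped.
Slots: [1:A] [2:E] [3:D] [4:G] [5:C]
Profit = 29 + 59 + 41 + 30 + 48 = 207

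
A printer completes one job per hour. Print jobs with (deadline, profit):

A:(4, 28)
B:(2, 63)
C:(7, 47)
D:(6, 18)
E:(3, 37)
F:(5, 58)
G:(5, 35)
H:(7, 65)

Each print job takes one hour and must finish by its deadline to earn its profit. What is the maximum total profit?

By profit: H(d7,65), B(d2,63), F(d5,58), C(d7,47), E(d3,37), G(d5,35), A(d4,28), D(d6,18)
H→slot 7; B→slot 2; F→slot 5; C→slot 6; E→slot 3; G→slot 4; A→slot 1; D skipped.
Profit = 28 + 63 + 37 + 35 + 58 + 47 + 65 = 333

333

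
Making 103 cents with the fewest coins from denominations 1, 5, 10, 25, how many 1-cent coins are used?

Greedy: take as many of the largest coin as possible, then repeat with the remainder.
103 = 4×25 + 3×1
Count of 1: 3

3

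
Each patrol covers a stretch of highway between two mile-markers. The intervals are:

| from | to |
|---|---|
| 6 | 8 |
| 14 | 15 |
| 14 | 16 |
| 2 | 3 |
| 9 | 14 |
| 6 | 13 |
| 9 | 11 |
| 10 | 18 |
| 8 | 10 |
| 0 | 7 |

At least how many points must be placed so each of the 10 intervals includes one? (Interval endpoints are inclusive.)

4

By right end: [2,3]  [0,7]  [6,8]  [8,10]  [9,11]  [6,13]  [9,14]  [14,15]  [14,16]  [10,18]
[2,3] uncovered → point at 3; [6,8] uncovered → point at 8; [9,11] uncovered → point at 11; [14,15] uncovered → point at 15.
Points: 3, 8, 11, 15 (4 total).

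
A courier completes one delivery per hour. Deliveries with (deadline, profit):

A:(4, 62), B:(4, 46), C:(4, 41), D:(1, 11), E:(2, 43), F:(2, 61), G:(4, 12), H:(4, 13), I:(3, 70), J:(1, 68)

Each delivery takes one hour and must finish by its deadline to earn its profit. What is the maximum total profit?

By profit: I(d3,70), J(d1,68), A(d4,62), F(d2,61), B(d4,46), E(d2,43), C(d4,41), H(d4,13), G(d4,12), D(d1,11)
I→slot 3; J→slot 1; A→slot 4; F→slot 2; B skipped; E skipped; C skipped; H skipped; G skipped; D skipped.
Profit = 68 + 61 + 70 + 62 = 261

261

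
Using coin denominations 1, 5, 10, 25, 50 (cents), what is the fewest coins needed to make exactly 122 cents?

6

Greedy: take as many of the largest coin as possible, then repeat with the remainder.
122 − 2×50→22 − 2×10→2 − 2×1→0
Total coins = 2 + 2 + 2 = 6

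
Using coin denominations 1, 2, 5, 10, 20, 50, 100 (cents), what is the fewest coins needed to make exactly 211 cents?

Greedy: take as many of the largest coin as possible, then repeat with the remainder.
211 = 2×100 + 1×10 + 1×1
Total coins = 2 + 1 + 1 = 4

4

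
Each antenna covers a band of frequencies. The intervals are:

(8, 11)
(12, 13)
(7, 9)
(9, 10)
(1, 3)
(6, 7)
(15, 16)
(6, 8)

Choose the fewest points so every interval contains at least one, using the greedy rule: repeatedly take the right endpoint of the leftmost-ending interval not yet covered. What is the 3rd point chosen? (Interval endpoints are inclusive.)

10

By right end: [1,3]  [6,7]  [6,8]  [7,9]  [9,10]  [8,11]  [12,13]  [15,16]
[1,3] uncovered → point at 3; [6,7] uncovered → point at 7; [9,10] uncovered → point at 10; [12,13] uncovered → point at 13; [15,16] uncovered → point at 16.
Points: 3, 7, 10, 13, 16 (5 total).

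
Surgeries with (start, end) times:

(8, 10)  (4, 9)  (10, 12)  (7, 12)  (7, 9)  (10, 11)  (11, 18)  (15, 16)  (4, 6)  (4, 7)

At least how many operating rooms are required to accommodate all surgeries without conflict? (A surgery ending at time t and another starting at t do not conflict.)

Count concurrent intervals with a sweep; the peak is the room count.
Events (time:±→running): 4:+→1 4:+→2 4:+→3 6:-→2 7:-→1 7:+→2 7:+→3 8:+→4 … peak 4.

4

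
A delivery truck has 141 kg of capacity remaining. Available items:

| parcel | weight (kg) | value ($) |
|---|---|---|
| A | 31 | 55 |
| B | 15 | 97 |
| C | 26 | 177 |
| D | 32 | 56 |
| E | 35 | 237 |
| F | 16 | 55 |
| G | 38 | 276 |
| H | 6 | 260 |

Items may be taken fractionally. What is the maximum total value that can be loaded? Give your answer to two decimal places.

1110.87

Sort by value per unit weight and fill in that order.
Ratios (sorted): H 43.33, G 7.26, C 6.81, E 6.77, B 6.47, F 3.44, A 1.77, D 1.75
take H (6 @ 260); take G (38 @ 276); take C (26 @ 177); take E (35 @ 237); take B (15 @ 97); take F (16 @ 55); take 5/31 of A → 8.87. Capacity used 141/141.
Total value = 1110.87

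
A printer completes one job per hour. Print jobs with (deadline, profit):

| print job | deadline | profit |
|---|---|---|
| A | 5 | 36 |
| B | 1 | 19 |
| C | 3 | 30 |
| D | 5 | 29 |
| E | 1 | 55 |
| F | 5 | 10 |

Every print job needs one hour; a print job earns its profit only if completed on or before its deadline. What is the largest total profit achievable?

Take jobs in profit order; each goes to the latest open slot no later than its deadline.
Profit order: E=55 A=36 C=30 D=29 B=19 F=10
Assign: E→slot 1, A→slot 5, C→slot 3, D→slot 4, B skipped, F→slot 2.
Slots: [1:E] [2:F] [3:C] [4:D] [5:A]
Profit = 55 + 10 + 30 + 29 + 36 = 160

160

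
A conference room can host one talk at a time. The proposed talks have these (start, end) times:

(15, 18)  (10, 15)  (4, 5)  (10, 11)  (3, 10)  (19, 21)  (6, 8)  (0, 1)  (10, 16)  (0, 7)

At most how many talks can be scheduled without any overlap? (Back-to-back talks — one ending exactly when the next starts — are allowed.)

6

Greedy by earliest finish: after sorting by end time, pick each interval compatible with the last pick.
By end time: (0,1), (4,5), (0,7), (6,8), (3,10), (10,11), (10,15), (10,16), (15,18), (19,21).
Pick (0,1); next start ≥ 1 → (4,5); next start ≥ 5 → (6,8); next start ≥ 8 → (10,11); next start ≥ 11 → (15,18); next start ≥ 18 → (19,21).
Selected 6 talks.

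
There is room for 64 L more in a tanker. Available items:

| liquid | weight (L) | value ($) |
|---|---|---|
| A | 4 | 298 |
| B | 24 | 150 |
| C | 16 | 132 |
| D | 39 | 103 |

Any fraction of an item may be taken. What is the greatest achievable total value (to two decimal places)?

Greedy by value/weight ratio, highest first.
Ratios (sorted): A 74.50, C 8.25, B 6.25, D 2.64
take A (4 @ 298); take C (16 @ 132); take B (24 @ 150); take 20/39 of D → 52.82. Capacity used 64/64.
Total value = 632.82

632.82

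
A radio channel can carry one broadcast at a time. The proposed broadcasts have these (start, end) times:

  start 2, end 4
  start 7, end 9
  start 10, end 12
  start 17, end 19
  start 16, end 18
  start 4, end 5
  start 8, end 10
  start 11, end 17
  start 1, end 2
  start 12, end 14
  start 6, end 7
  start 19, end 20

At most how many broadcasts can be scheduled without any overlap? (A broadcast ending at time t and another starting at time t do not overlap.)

Order by finish time; keep every interval that doesn't clash with the previous kept one.
Sorted by end: (1,2)  (2,4)  (4,5)  (6,7)  (7,9)  (8,10)  (10,12)  (12,14)  (11,17)  (16,18)  (17,19)  (19,20)
take (1,2); take (2,4); take (4,5); take (6,7); take (7,9); take (10,12); take (12,14); take (16,18); skip (17,19); take (19,20).
Selected 9 broadcasts.

9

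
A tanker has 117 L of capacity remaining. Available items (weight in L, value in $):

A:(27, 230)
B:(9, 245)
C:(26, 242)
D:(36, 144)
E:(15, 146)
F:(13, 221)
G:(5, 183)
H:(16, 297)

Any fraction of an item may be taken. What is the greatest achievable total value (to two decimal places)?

1588.00

Order: G (183/5=36.60) > B (245/9=27.22) > H (297/16=18.56) > F (221/13=17.00) > E (146/15=9.73) > C (242/26=9.31) > A (230/27=8.52) > D (144/36=4.00)
Fill: take G (5 @ 183) → take B (9 @ 245) → take H (16 @ 297) → take F (13 @ 221) → take E (15 @ 146) → take C (26 @ 242) → take A (27 @ 230) → take 6/36 of D → 24.00; 117/117 used.
Total value = 1588.00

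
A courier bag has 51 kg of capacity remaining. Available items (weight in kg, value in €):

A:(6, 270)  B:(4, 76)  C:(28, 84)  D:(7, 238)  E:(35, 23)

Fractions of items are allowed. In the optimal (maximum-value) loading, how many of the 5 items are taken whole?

Order: A (270/6=45.00) > D (238/7=34.00) > B (76/4=19.00) > C (84/28=3.00) > E (23/35=0.66)
Fill: take A (6 @ 270) → take D (7 @ 238) → take B (4 @ 76) → take C (28 @ 84) → take 6/35 of E → 3.94; 51/51 used.
4 item(s) taken whole; one partial (take 6/35 of E).

4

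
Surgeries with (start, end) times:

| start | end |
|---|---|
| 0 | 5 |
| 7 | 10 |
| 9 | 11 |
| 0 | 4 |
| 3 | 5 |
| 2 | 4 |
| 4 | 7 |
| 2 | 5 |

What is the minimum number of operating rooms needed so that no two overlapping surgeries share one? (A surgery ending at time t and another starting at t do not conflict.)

5

Count concurrent intervals with a sweep; the peak is the room count.
starts: [0, 0, 2, 2, 3, 4, 7, 9]
ends:   [4, 4, 5, 5, 5, 7, 10, 11]
s0→1 s0→2 s2→3 s2→4 s3→5  — peak 5.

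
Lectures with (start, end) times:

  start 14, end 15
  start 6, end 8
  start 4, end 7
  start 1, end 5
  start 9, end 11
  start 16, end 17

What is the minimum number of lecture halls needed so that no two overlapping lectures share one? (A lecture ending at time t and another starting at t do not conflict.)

starts: [1, 4, 6, 9, 14, 16]
ends:   [5, 7, 8, 11, 15, 17]
s1→1 s4→2  — peak 2.

2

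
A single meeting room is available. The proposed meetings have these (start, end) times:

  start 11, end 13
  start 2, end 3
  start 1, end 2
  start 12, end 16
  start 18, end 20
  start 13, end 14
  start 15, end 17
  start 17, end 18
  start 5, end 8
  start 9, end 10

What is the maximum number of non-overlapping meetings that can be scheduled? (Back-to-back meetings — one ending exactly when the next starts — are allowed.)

By end time: (1,2), (2,3), (5,8), (9,10), (11,13), (13,14), (12,16), (15,17), (17,18), (18,20).
Pick (1,2); next start ≥ 2 → (2,3); next start ≥ 3 → (5,8); next start ≥ 8 → (9,10); next start ≥ 10 → (11,13); next start ≥ 13 → (13,14); next start ≥ 14 → (15,17); next start ≥ 17 → (17,18); next start ≥ 18 → (18,20).
Selected 9 meetings.

9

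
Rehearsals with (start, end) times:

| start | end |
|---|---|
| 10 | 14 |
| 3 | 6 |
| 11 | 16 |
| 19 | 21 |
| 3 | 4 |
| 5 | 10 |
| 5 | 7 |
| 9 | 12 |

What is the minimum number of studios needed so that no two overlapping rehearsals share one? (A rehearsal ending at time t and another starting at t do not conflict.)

3

starts: [3, 3, 5, 5, 9, 10, 11, 19]
ends:   [4, 6, 7, 10, 12, 14, 16, 21]
s3→1 s3→2 e4→1 s5→2 s5→3  — peak 3.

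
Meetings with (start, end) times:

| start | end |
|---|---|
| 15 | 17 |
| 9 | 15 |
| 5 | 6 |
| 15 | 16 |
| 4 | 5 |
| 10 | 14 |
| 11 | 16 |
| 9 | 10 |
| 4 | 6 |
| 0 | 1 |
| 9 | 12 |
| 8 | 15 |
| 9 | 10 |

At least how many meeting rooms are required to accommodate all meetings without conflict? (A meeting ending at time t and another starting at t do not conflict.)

The answer is the maximum number of intervals overlapping at any instant.
Events (time:±→running): 0:+→1 1:-→0 4:+→1 4:+→2 5:-→1 5:+→2 6:-→1 6:-→0 8:+→1 9:+→2 9:+→3 9:+→4 9:+→5 … peak 5.

5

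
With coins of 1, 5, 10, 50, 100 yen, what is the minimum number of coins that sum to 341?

8

Greedy: take as many of the largest coin as possible, then repeat with the remainder.
341 = 3×100 + 4×10 + 1×1
Total coins = 3 + 4 + 1 = 8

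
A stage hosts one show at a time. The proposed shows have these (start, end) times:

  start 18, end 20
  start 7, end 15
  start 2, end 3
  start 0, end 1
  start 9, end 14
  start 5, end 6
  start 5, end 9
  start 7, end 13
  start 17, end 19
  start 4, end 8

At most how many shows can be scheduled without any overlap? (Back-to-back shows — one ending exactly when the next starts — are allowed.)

5

Order by finish time; keep every interval that doesn't clash with the previous kept one.
By end time: (0,1), (2,3), (5,6), (4,8), (5,9), (7,13), (9,14), (7,15), (17,19), (18,20).
Pick (0,1); next start ≥ 1 → (2,3); next start ≥ 3 → (5,6); next start ≥ 6 → (7,13); next start ≥ 13 → (17,19).
Selected 5 shows.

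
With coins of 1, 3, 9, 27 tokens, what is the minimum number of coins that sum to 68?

6

68 = 2×27 + 1×9 + 1×3 + 2×1
Total coins = 2 + 1 + 1 + 2 = 6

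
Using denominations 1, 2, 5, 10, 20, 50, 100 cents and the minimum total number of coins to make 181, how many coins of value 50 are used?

181 − 1×100→81 − 1×50→31 − 1×20→11 − 1×10→1 − 1×1→0
Count of 50: 1

1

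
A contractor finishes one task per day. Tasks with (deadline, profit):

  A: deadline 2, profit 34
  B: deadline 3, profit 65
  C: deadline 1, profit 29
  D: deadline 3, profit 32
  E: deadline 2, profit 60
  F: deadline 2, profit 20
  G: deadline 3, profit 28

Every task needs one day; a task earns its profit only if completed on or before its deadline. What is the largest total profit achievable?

Sort by profit descending; place each in the latest free slot ≤ its deadline.
By profit: B(d3,65), E(d2,60), A(d2,34), D(d3,32), C(d1,29), G(d3,28), F(d2,20)
B→slot 3; E→slot 2; A→slot 1; D skipped; C skipped; G skipped; F skipped.
Profit = 34 + 60 + 65 = 159

159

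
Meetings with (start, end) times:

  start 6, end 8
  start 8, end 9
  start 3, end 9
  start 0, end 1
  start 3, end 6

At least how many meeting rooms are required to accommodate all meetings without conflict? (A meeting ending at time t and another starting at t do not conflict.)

2

Count concurrent intervals with a sweep; the peak is the room count.
starts: [0, 3, 3, 6, 8]
ends:   [1, 6, 8, 9, 9]
s0→1 e1→0 s3→1 s3→2  — peak 2.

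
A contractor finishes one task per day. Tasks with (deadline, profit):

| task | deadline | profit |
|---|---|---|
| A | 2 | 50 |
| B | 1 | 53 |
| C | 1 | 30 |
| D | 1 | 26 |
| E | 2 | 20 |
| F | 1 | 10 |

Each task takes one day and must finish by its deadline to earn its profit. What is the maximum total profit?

103

By profit: B(d1,53), A(d2,50), C(d1,30), D(d1,26), E(d2,20), F(d1,10)
B→slot 1; A→slot 2; C skipped; D skipped; E skipped; F skipped.
Profit = 53 + 50 = 103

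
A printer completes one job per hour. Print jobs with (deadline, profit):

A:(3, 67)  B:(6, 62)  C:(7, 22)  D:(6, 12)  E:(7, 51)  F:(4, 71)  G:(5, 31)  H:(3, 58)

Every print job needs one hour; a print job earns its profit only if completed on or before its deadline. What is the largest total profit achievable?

362

Profit order: F=71 A=67 B=62 H=58 E=51 G=31 C=22 D=12
Assign: F→slot 4, A→slot 3, B→slot 6, H→slot 2, E→slot 7, G→slot 5, C→slot 1, D skipped.
Slots: [1:C] [2:H] [3:A] [4:F] [5:G] [6:B] [7:E]
Profit = 22 + 58 + 67 + 71 + 31 + 62 + 51 = 362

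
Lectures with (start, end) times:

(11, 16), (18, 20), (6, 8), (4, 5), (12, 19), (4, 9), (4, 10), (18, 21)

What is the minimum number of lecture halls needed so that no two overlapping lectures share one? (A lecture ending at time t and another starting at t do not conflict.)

The answer is the maximum number of intervals overlapping at any instant.
starts: [4, 4, 4, 6, 11, 12, 18, 18]
ends:   [5, 8, 9, 10, 16, 19, 20, 21]
s4→1 s4→2 s4→3  — peak 3.

3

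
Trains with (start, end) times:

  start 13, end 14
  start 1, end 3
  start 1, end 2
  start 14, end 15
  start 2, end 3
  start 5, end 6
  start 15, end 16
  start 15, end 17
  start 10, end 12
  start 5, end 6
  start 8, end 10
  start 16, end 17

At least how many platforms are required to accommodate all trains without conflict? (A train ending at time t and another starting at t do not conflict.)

The answer is the maximum number of intervals overlapping at any instant.
Events (time:±→running): 1:+→1 1:+→2 … peak 2.

2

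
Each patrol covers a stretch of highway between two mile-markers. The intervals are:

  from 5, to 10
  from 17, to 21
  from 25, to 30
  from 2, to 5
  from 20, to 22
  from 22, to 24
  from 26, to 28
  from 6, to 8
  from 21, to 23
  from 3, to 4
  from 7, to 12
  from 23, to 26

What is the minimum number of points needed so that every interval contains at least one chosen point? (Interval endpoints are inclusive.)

5

Sorted: [3,4] [2,5] [6,8] [5,10] [7,12] [17,21] [20,22] [21,23] [22,24] [23,26] [26,28] [25,30]
{[3,4],[2,5]} hit by 4; {[6,8],[5,10],[7,12]} hit by 8; {[17,21],[20,22],[21,23]} hit by 21; {[22,24],[23,26]} hit by 24; {[26,28],[25,30]} hit by 28.
Points: 4, 8, 21, 24, 28 (5 total).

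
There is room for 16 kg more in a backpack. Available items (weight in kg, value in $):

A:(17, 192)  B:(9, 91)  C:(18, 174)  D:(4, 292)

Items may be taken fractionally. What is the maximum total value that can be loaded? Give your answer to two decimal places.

427.53

Greedy by value/weight ratio, highest first.
Ratios (sorted): D 73.00, A 11.29, B 10.11, C 9.67
take D (4 @ 292); take 12/17 of A → 135.53. Capacity used 16/16.
Total value = 427.53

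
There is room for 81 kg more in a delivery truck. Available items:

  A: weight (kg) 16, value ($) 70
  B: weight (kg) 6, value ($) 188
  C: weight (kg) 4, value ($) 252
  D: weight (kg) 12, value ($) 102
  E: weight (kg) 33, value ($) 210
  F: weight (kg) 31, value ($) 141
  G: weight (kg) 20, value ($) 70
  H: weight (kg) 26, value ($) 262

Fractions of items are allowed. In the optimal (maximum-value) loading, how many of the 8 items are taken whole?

Greedy by value/weight ratio, highest first.
Ratios (sorted): C 63.00, B 31.33, H 10.08, D 8.50, E 6.36, F 4.55, A 4.38, G 3.50
take C (4 @ 252); take B (6 @ 188); take H (26 @ 262); take D (12 @ 102); take E (33 @ 210). Capacity used 81/81.
5 item(s) taken whole.

5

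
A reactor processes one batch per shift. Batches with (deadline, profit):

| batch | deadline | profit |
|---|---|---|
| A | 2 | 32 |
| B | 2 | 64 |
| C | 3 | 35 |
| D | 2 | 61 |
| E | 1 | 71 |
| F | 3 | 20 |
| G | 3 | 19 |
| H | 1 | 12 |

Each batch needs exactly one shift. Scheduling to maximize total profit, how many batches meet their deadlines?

3

Sort by profit descending; place each in the latest free slot ≤ its deadline.
Profit order: E=71 B=64 D=61 C=35 A=32 F=20 G=19 H=12
Assign: E→slot 1, B→slot 2, D skipped, C→slot 3, A skipped, F skipped, G skipped, H skipped.
Slots: [1:E] [2:B] [3:C]
3 of 8 scheduled.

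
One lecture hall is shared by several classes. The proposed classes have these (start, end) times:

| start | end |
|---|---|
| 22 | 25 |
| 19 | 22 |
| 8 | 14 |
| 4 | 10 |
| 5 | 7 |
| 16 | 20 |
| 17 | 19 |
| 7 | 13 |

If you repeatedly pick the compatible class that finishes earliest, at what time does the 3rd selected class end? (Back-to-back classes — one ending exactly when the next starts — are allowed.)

19

Order by finish time; keep every interval that doesn't clash with the previous kept one.
Sorted by end: (5,7)  (4,10)  (7,13)  (8,14)  (17,19)  (16,20)  (19,22)  (22,25)
take (5,7); take (7,13); skip (8,14); take (17,19); take (19,22); take (22,25).
Selected: (5,7) (7,13) (17,19) (19,22) (22,25)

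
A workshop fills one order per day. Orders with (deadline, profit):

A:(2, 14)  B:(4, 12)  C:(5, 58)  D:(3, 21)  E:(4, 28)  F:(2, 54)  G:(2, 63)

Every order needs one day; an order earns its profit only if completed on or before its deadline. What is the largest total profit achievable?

224

Sort by profit descending; place each in the latest free slot ≤ its deadline.
Profit order: G=63 C=58 F=54 E=28 D=21 A=14 B=12
Assign: G→slot 2, C→slot 5, F→slot 1, E→slot 4, D→slot 3, A skipped, B skipped.
Slots: [1:F] [2:G] [3:D] [4:E] [5:C]
Profit = 54 + 63 + 21 + 28 + 58 = 224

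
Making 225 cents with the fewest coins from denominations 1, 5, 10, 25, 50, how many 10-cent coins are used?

0

Greedy: take as many of the largest coin as possible, then repeat with the remainder.
225 − 4×50→25 − 1×25→0
Count of 10: 0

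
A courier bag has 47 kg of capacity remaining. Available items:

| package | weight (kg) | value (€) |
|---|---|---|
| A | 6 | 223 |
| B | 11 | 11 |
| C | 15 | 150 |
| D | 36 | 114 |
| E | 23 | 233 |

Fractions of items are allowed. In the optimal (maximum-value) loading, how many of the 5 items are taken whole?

3

Sort by value per unit weight and fill in that order.
Order: A (223/6=37.17) > E (233/23=10.13) > C (150/15=10.00) > D (114/36=3.17) > B (11/11=1.00)
Fill: take A (6 @ 223) → take E (23 @ 233) → take C (15 @ 150) → take 3/36 of D → 9.50; 47/47 used.
3 item(s) taken whole; one partial (take 3/36 of D).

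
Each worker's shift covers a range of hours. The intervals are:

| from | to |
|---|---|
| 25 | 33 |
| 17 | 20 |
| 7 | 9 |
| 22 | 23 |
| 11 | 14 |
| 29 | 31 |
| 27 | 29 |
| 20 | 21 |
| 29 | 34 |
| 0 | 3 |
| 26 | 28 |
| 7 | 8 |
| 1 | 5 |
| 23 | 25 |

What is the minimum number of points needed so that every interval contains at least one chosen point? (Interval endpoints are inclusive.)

7

Sort by right endpoint; whenever an interval is uncovered, place a point at its right end.
Sorted: [0,3] [1,5] [7,8] [7,9] [11,14] [17,20] [20,21] [22,23] [23,25] [26,28] [27,29] [29,31] [25,33] [29,34]
{[0,3],[1,5]} hit by 3; {[7,8],[7,9]} hit by 8; {[11,14]} hit by 14; {[17,20],[20,21]} hit by 20; {[22,23],[23,25]} hit by 23; {[26,28],[27,29]} hit by 28; {[29,31],[25,33],[29,34]} hit by 31.
Points: 3, 8, 14, 20, 23, 28, 31 (7 total).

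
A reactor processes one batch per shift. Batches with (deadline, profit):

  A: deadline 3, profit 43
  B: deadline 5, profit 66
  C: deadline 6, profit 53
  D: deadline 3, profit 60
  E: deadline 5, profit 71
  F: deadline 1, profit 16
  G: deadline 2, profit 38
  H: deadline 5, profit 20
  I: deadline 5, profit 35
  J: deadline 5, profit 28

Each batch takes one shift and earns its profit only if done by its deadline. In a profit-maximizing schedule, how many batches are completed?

6

By profit: E(d5,71), B(d5,66), D(d3,60), C(d6,53), A(d3,43), G(d2,38), I(d5,35), J(d5,28), H(d5,20), F(d1,16)
E→slot 5; B→slot 4; D→slot 3; C→slot 6; A→slot 2; G→slot 1; I skipped; J skipped; H skipped; F skipped.
6 of 10 scheduled.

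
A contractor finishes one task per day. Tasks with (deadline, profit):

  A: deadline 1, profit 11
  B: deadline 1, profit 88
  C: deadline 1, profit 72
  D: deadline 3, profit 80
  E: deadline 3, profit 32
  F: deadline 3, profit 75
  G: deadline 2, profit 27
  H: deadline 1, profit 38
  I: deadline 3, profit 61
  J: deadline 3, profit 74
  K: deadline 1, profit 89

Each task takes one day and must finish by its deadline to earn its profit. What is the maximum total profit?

244

Profit order: K=89 B=88 D=80 F=75 J=74 C=72 I=61 H=38 E=32 G=27 A=11
Assign: K→slot 1, B skipped, D→slot 3, F→slot 2, J skipped, C skipped, I skipped, H skipped, E skipped, G skipped, A skipped.
Slots: [1:K] [2:F] [3:D]
Profit = 89 + 75 + 80 = 244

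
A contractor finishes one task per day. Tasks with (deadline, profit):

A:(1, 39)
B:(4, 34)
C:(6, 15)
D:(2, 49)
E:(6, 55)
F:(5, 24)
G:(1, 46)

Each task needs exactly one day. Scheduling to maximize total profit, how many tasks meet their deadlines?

Profit order: E=55 D=49 G=46 A=39 B=34 F=24 C=15
Assign: E→slot 6, D→slot 2, G→slot 1, A skipped, B→slot 4, F→slot 5, C→slot 3.
Slots: [1:G] [2:D] [3:C] [4:B] [5:F] [6:E]
6 of 7 scheduled.

6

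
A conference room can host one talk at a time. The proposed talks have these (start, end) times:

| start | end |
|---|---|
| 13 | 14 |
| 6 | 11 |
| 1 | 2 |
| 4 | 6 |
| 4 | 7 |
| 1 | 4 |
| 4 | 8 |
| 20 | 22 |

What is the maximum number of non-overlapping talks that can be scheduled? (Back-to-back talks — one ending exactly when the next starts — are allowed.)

By end time: (1,2), (1,4), (4,6), (4,7), (4,8), (6,11), (13,14), (20,22).
Pick (1,2); next start ≥ 2 → (4,6); next start ≥ 6 → (6,11); next start ≥ 11 → (13,14); next start ≥ 14 → (20,22).
Selected 5 talks.

5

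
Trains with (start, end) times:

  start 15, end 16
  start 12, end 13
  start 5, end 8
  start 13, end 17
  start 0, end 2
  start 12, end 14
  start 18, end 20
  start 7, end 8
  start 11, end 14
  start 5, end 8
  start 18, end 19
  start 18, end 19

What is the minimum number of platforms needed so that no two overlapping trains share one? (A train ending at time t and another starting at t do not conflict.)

3

The answer is the maximum number of intervals overlapping at any instant.
Events (time:±→running): 0:+→1 2:-→0 5:+→1 5:+→2 7:+→3 … peak 3.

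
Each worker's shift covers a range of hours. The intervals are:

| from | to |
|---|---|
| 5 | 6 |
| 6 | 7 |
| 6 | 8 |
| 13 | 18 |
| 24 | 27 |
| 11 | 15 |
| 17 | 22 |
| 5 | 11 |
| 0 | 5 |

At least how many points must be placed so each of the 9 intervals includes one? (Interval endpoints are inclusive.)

5

Sorted: [0,5] [5,6] [6,7] [6,8] [5,11] [11,15] [13,18] [17,22] [24,27]
{[0,5],[5,6]} hit by 5; {[6,7],[6,8],[5,11]} hit by 7; {[11,15],[13,18]} hit by 15; {[17,22]} hit by 22; {[24,27]} hit by 27.
Points: 5, 7, 15, 22, 27 (5 total).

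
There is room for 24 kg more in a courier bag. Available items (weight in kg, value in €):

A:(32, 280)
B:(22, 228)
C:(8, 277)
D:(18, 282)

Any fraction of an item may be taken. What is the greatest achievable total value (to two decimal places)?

Ratios (sorted): C 34.62, D 15.67, B 10.36, A 8.75
take C (8 @ 277); take 16/18 of D → 250.67. Capacity used 24/24.
Total value = 527.67

527.67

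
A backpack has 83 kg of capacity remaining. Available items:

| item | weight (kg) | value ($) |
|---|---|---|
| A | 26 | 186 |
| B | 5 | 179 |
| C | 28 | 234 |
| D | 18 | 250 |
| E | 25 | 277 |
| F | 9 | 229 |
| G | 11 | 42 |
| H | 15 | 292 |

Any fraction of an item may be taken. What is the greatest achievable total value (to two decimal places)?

1318.93

Sort by value per unit weight and fill in that order.
Order: B (179/5=35.80) > F (229/9=25.44) > H (292/15=19.47) > D (250/18=13.89) > E (277/25=11.08) > C (234/28=8.36) > A (186/26=7.15) > G (42/11=3.82)
Fill: take B (5 @ 179) → take F (9 @ 229) → take H (15 @ 292) → take D (18 @ 250) → take E (25 @ 277) → take 11/28 of C → 91.93; 83/83 used.
Total value = 1318.93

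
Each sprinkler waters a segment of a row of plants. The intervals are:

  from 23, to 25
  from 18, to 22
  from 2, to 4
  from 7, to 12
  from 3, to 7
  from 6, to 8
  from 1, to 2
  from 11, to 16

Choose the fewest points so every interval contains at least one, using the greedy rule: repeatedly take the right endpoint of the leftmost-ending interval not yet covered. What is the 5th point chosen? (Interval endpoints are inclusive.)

25

Process intervals by earliest right end; each time one isn't hit yet, stab at its right endpoint.
By right end: [1,2]  [2,4]  [3,7]  [6,8]  [7,12]  [11,16]  [18,22]  [23,25]
[1,2] uncovered → point at 2; [3,7] uncovered → point at 7; [11,16] uncovered → point at 16; [18,22] uncovered → point at 22; [23,25] uncovered → point at 25.
Points: 2, 7, 16, 22, 25 (5 total).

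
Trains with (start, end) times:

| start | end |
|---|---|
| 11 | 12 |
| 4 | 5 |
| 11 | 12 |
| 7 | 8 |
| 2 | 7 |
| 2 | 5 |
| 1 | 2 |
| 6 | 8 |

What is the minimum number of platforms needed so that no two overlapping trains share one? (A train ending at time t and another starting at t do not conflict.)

3

starts: [1, 2, 2, 4, 6, 7, 11, 11]
ends:   [2, 5, 5, 7, 8, 8, 12, 12]
s1→1 e2→0 s2→1 s2→2 s4→3  — peak 3.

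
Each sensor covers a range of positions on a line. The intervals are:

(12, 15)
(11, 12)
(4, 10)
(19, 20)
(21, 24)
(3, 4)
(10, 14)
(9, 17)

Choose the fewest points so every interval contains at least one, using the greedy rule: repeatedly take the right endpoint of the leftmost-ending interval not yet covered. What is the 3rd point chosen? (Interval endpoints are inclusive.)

20

Sort by right endpoint; whenever an interval is uncovered, place a point at its right end.
Sorted: [3,4] [4,10] [11,12] [10,14] [12,15] [9,17] [19,20] [21,24]
{[3,4],[4,10]} hit by 4; {[11,12],[10,14],[12,15],[9,17]} hit by 12; {[19,20]} hit by 20; {[21,24]} hit by 24.
Points: 4, 12, 20, 24 (4 total).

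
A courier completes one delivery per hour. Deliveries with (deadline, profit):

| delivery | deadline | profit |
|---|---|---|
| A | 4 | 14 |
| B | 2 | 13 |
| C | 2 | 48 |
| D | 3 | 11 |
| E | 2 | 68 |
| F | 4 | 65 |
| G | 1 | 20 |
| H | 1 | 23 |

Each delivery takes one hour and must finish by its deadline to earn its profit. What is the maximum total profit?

Take jobs in profit order; each goes to the latest open slot no later than its deadline.
Profit order: E=68 F=65 C=48 H=23 G=20 A=14 B=13 D=11
Assign: E→slot 2, F→slot 4, C→slot 1, H skipped, G skipped, A→slot 3, B skipped, D skipped.
Slots: [1:C] [2:E] [3:A] [4:F]
Profit = 48 + 68 + 14 + 65 = 195

195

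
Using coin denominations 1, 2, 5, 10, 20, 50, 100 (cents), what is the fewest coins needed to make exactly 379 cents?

Greedy: take as many of the largest coin as possible, then repeat with the remainder.
379 = 3×100 + 1×50 + 1×20 + 1×5 + 2×2
Total coins = 3 + 1 + 1 + 1 + 2 = 8

8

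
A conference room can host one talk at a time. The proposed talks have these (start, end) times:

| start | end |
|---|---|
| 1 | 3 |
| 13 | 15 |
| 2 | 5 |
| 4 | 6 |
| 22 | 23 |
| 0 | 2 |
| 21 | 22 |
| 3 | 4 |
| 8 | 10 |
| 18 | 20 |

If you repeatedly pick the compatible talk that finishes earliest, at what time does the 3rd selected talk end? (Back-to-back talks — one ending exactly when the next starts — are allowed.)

Sorted by end: (0,2)  (1,3)  (3,4)  (2,5)  (4,6)  (8,10)  (13,15)  (18,20)  (21,22)  (22,23)
take (0,2); skip (1,3); take (3,4); take (4,6); take (8,10); take (13,15); take (18,20); take (21,22); take (22,23).
Selected: (0,2) (3,4) (4,6) (8,10) (13,15) (18,20) (21,22) (22,23)

6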